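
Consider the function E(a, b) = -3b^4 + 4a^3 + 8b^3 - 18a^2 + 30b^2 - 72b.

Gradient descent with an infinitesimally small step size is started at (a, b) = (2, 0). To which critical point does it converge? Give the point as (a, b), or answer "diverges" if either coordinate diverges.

E is separable, so gradient descent decouples: a follows -∂E/∂a, b follows -∂E/∂b.
∂E/∂a = 12a(a - 3); at a=2 this is -24, so a increases.
∂E/∂b = -12(b - 3)(b - 1)(b + 2); at b=0 this is -72, so b increases.
a converges to its nearest critical value 3 (a local min of the a-part); b converges to 1. The iterate converges to (3, 1).

(3, 1)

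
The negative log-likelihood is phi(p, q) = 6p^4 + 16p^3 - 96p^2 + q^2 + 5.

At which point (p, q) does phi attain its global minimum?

(-4, 0)

phi(p,q) separates as A(p) + B(q) + 5, so its minimum is min A + min B + 5.
A'(p) = 24p(p - 2)(p + 4) vanishes at p ∈ {-4, 0, 2}; B'(q) = 2q vanishes at q ∈ {0}.
Local minima of A (where A''>0): A(-4)=-1024, A(2)=-160. Local minima of B: B(0)=0.
So the global minimum of phi is A(-4) + B(0) + 5 = -1024 + 0 + 5 = -1019, attained at (-4, 0).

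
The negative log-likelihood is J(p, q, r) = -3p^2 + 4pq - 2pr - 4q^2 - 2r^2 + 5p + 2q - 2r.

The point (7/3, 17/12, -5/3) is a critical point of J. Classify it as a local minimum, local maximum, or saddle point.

The Hessian is constant: H = [[-6, 4, -2], [4, -8, 0], [-2, 0, -4]].
Leading principal minors: Δ₁ = -6, Δ₂ = 32, Δ₃ = -96.
The minors alternate sign starting negative (−, +, −), so H is negative definite: a local maximum.

local maximum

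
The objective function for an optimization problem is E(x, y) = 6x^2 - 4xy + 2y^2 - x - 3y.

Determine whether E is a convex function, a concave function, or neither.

convex

E is quadratic, so its Hessian is the constant matrix H = [[12, -4], [-4, 4]].
det(H) = 32, tr(H) = 16.
det(H) > 0 and tr(H) > 0, so H is positive definite everywhere: convex.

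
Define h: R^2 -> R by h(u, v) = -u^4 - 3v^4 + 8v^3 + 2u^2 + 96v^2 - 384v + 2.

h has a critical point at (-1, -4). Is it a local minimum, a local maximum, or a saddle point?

local maximum

The mixed partial ∂²h/∂u∂v is 0, so the Hessian at any point is diag(h_uu, h_vv) = diag(4(-3u^2 + 1), 12(-3v^2 + 4v + 16)).
At (-1, -4): H = diag(-8, -576).
Both eigenvalues are negative, so H is negative definite: a local maximum.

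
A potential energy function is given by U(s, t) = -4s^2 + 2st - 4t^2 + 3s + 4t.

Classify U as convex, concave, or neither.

concave

U is quadratic, so its Hessian is the constant matrix H = [[-8, 2], [2, -8]].
det(H) = 60, tr(H) = -16.
det(H) > 0 and tr(H) < 0, so H is negative definite everywhere: concave.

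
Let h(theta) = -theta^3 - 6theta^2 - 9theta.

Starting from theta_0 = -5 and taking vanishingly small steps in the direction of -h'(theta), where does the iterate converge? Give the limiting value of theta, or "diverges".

-3

h'(theta) = -3(theta + 1)(theta + 3), so h'(-5) = -24.
Gradient descent moves in the -h' direction, i.e. theta is increasing.
The nearest critical point in that direction is theta = -3, where h'' = 6 > 0 (a local minimum). The iterate converges there.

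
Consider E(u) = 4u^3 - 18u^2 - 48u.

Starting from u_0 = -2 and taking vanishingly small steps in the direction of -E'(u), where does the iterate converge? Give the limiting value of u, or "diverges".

diverges

E'(u) = 12(u - 4)(u + 1), so E'(-2) = 72.
Gradient descent moves in the -E' direction, i.e. u is decreasing.
There is no critical point below u=-2, and E' keeps the same sign, so the iterate runs off to −∞.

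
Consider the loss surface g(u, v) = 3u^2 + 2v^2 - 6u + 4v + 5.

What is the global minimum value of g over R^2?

0

g(u,v) separates as P(u) + Q(v) + 5, so its minimum is min P + min Q + 5.
P'(u) = 6u - 6 vanishes at u ∈ {1}; Q'(v) = 4v + 4 vanishes at v ∈ {-1}.
Local minima of P (where P''>0): P(1)=-3. Local minima of Q: Q(-1)=-2.
So the global minimum of g is P(1) + Q(-1) + 5 = -3 − 2 + 5 = 0, attained at (1, -1).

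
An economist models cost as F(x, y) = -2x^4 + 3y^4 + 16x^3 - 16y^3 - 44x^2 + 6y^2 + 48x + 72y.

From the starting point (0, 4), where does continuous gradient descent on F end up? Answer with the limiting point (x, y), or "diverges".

F is separable, so gradient descent decouples: x follows -∂F/∂x, y follows -∂F/∂y.
∂F/∂x = -8(x - 3)(x - 2)(x - 1); at x=0 this is 48, so x decreases.
∂F/∂y = 12(y - 3)(y - 2)(y + 1); at y=4 this is 120, so y decreases.
The x-coordinate has no critical point in that direction and runs off to infinity.

diverges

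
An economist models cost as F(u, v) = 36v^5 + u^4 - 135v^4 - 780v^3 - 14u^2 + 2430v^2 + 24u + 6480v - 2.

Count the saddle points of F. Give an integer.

6

F separates as a function of u plus a function of v, so ∇F=0 decouples.
∂F/∂u = 4(u - 2)(u - 1)(u + 3) = 0 at u ∈ {-3, 1, 2}; ∂F/∂v = 180(v - 4)(v - 3)(v + 1)(v + 3) = 0 at v ∈ {-3, -1, 3, 4}.
The Hessian is diagonal: diag(F_uu, F_vv). Second derivatives: F_uu(-3)=80, F_uu(1)=-16, F_uu(2)=20; F_vv(-3)=-15120, F_vv(-1)=7200, F_vv(3)=-4320, F_vv(4)=6300.
Saddle points occur where the two diagonal entries have opposite signs: (-3, -3), (-3, 3), (1, -1), (1, 4), (2, -3), (2, 3). Count: 6.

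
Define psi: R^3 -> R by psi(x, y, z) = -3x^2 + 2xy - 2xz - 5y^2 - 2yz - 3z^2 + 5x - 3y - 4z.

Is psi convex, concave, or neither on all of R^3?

concave

psi is quadratic, so its Hessian is the constant matrix H = [[-6, 2, -2], [2, -10, -2], [-2, -2, -6]].
Leading principal minors: -6, 56, -256.
Signs alternate −, +, − ⇒ H ≺ 0 ⇒ concave.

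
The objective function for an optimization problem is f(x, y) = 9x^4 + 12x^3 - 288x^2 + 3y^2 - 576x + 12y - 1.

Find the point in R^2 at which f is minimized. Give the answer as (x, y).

(4, -2)

f(x,y) separates as P(x) + Q(y) − 1, so its minimum is min P + min Q − 1.
P'(x) = 36(x - 4)(x + 1)(x + 4) vanishes at x ∈ {-4, -1, 4}; Q'(y) = 6y + 12 vanishes at y ∈ {-2}.
Local minima of P (where P''>0): P(-4)=-768, P(4)=-3840. Local minima of Q: Q(-2)=-12.
So the global minimum of f is P(4) + Q(-2) − 1 = -3840 − 12 − 1 = -3853, attained at (4, -2).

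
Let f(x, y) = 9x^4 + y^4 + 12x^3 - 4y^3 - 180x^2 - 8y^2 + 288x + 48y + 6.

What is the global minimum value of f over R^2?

f(x,y) separates as P(x) + Q(y) + 6, so its minimum is min P + min Q + 6.
P'(x) = 36(x - 2)(x - 1)(x + 4) vanishes at x ∈ {-4, 1, 2}; Q'(y) = 4(y - 3)(y - 2)(y + 2) vanishes at y ∈ {-2, 2, 3}.
Local minima of P (where P''>0): P(-4)=-2496, P(2)=96. Local minima of Q: Q(-2)=-80, Q(3)=45.
So the global minimum of f is P(-4) + Q(-2) + 6 = -2496 − 80 + 6 = -2570, attained at (-4, -2).

-2570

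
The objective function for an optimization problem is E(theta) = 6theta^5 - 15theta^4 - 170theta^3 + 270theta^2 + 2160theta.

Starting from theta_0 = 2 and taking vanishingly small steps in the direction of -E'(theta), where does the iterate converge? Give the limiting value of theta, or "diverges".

E'(theta) = 30(theta - 4)(theta - 3)(theta + 2)(theta + 3), so E'(2) = 1200.
Gradient descent moves in the -E' direction, i.e. theta is decreasing.
The nearest critical point in that direction is theta = -2, where E'' = 900 > 0 (a local minimum). The iterate converges there.

-2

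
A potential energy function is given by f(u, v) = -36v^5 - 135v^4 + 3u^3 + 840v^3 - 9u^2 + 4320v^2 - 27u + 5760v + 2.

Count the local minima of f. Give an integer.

2

f separates as a function of u plus a function of v, so ∇f=0 decouples.
∂f/∂u = 9(u - 3)(u + 1) = 0 at u ∈ {-1, 3}; ∂f/∂v = -180(v - 4)(v + 1)(v + 2)(v + 4) = 0 at v ∈ {-4, -2, -1, 4}.
The Hessian is diagonal: diag(f_uu, f_vv). Second derivatives: f_uu(-1)=-36, f_uu(3)=36; f_vv(-4)=8640, f_vv(-2)=-2160, f_vv(-1)=2700, f_vv(4)=-43200.
Local minima occur where both diagonal entries positive: (3, -4), (3, -1). Count: 2.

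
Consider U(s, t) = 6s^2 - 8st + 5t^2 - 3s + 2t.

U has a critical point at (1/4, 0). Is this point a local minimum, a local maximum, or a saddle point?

local minimum

The Hessian of U is constant: H = [[12, -8], [-8, 10]].
det(H) = 12·10 − (-8)² = 56.
det(H) > 0 and tr(H) = 22 > 0, so H is positive definite and the point is a local minimum.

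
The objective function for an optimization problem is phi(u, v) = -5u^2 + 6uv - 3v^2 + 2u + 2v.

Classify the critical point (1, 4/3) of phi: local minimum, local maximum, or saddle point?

local maximum

The Hessian of phi is constant: H = [[-10, 6], [6, -6]].
det(H) = (-10)·(-6) − 6² = 24.
det(H) > 0 and tr(H) = -16 < 0, so H is negative definite and the point is a local maximum.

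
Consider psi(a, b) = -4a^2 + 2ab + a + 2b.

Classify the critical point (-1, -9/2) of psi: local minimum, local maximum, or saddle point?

saddle point

The Hessian of psi is constant: H = [[-8, 2], [2, 0]].
det(H) = (-8)·0 − 2² = -4.
Since det(H) < 0, H is indefinite and the critical point is a saddle point.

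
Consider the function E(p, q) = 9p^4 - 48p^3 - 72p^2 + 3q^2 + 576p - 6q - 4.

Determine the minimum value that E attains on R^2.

E(p,q) separates as A(p) + B(q) − 4, so its minimum is min A + min B − 4.
A'(p) = 36(p - 4)(p - 2)(p + 2) vanishes at p ∈ {-2, 2, 4}; B'(q) = 6q - 6 vanishes at q ∈ {1}.
Local minima of A (where A''>0): A(-2)=-912, A(4)=384. Local minima of B: B(1)=-3.
So the global minimum of E is A(-2) + B(1) − 4 = -912 − 3 − 4 = -919, attained at (-2, 1).

-919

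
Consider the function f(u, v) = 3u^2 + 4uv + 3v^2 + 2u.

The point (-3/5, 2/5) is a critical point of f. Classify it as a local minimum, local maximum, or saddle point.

The Hessian of f is constant: H = [[6, 4], [4, 6]].
det(H) = 6·6 − 4² = 20.
det(H) > 0 and tr(H) = 12 > 0, so H is positive definite and the point is a local minimum.

local minimum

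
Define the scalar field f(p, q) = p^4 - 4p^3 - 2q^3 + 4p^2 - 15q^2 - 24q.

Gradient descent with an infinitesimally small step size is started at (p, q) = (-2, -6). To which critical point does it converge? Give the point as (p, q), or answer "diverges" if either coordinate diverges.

(0, -4)

f is separable, so gradient descent decouples: p follows -∂f/∂p, q follows -∂f/∂q.
∂f/∂p = 4p(p - 2)(p - 1); at p=-2 this is -96, so p increases.
∂f/∂q = -6(q + 1)(q + 4); at q=-6 this is -60, so q increases.
p converges to its nearest critical value 0 (a local min of the p-part); q converges to -4. The iterate converges to (0, -4).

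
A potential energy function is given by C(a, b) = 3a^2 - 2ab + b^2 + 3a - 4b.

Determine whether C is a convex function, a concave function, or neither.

C is quadratic, so its Hessian is the constant matrix H = [[6, -2], [-2, 2]].
det(H) = 8, tr(H) = 8.
det(H) > 0 and tr(H) > 0, so H is positive definite everywhere: convex.

convex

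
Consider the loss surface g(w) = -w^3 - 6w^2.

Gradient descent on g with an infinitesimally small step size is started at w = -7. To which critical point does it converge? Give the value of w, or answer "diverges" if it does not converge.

-4

g'(w) = -3w(w + 4), so g'(-7) = -63.
Gradient descent moves in the -g' direction, i.e. w is increasing.
The nearest critical point in that direction is w = -4, where g'' = 12 > 0 (a local minimum). The iterate converges there.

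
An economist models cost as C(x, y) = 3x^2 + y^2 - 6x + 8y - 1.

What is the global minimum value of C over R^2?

C(x,y) separates as P(x) + Q(y) − 1, so its minimum is min P + min Q − 1.
P'(x) = 6x - 6 vanishes at x ∈ {1}; Q'(y) = 2y + 8 vanishes at y ∈ {-4}.
Local minima of P (where P''>0): P(1)=-3. Local minima of Q: Q(-4)=-16.
So the global minimum of C is P(1) + Q(-4) − 1 = -3 − 16 − 1 = -20, attained at (1, -4).

-20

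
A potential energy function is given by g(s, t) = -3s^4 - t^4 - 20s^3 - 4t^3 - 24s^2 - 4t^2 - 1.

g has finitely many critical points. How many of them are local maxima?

4

g separates as a function of s plus a function of t, so ∇g=0 decouples.
∂g/∂s = -12s(s + 1)(s + 4) = 0 at s ∈ {-4, -1, 0}; ∂g/∂t = -4t(t + 1)(t + 2) = 0 at t ∈ {-2, -1, 0}.
The Hessian is diagonal: diag(g_ss, g_tt). Second derivatives: g_ss(-4)=-144, g_ss(-1)=36, g_ss(0)=-48; g_tt(-2)=-8, g_tt(-1)=4, g_tt(0)=-8.
Local maxima occur where both diagonal entries negative: (-4, -2), (-4, 0), (0, -2), (0, 0). Count: 4.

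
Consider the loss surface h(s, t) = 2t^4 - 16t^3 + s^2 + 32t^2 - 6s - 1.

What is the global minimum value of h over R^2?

h(s,t) separates as P(s) + Q(t) − 1, so its minimum is min P + min Q − 1.
P'(s) = 2s - 6 vanishes at s ∈ {3}; Q'(t) = 8t(t - 4)(t - 2) vanishes at t ∈ {0, 2, 4}.
Local minima of P (where P''>0): P(3)=-9. Local minima of Q: Q(0)=0, Q(4)=0.
So the global minimum of h is P(3) + Q(0) − 1 = -9 + 0 − 1 = -10, attained at (3, 0).

-10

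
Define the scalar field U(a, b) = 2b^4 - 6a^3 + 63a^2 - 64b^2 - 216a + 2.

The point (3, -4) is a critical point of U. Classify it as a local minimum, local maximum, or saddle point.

local minimum

The mixed partial ∂²U/∂a∂b is 0, so the Hessian at any point is diag(U_aa, U_bb) = diag(18(-2a + 7), 8(3b^2 - 16)).
At (3, -4): H = diag(18, 256).
Both eigenvalues are positive, so H is positive definite: a local minimum.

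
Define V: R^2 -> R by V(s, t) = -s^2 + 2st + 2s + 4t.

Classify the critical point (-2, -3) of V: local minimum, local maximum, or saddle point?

saddle point

The Hessian of V is constant: H = [[-2, 2], [2, 0]].
det(H) = (-2)·0 − 2² = -4.
Since det(H) < 0, H is indefinite and the critical point is a saddle point.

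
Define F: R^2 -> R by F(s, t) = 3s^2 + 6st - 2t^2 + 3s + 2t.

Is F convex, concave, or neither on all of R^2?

neither

F is quadratic, so its Hessian is the constant matrix H = [[6, 6], [6, -4]].
det(H) = -60, tr(H) = 2.
det(H) < 0, so H is indefinite: neither convex nor concave.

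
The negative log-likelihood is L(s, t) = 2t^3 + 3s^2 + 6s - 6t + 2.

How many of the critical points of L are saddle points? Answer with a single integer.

L separates as a function of s plus a function of t, so ∇L=0 decouples.
∂L/∂s = 6(s + 1) = 0 at s ∈ {-1}; ∂L/∂t = 6(t - 1)(t + 1) = 0 at t ∈ {-1, 1}.
The Hessian is diagonal: diag(L_ss, L_tt). Second derivatives: L_ss(-1)=6; L_tt(-1)=-12, L_tt(1)=12.
Saddle points occur where the two diagonal entries have opposite signs: (-1, -1). Count: 1.

1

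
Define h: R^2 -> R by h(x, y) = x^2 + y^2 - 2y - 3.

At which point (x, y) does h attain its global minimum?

(0, 1)

h(x,y) separates as P(x) + Q(y) − 3, so its minimum is min P + min Q − 3.
P'(x) = 2x vanishes at x ∈ {0}; Q'(y) = 2y - 2 vanishes at y ∈ {1}.
Local minima of P (where P''>0): P(0)=0. Local minima of Q: Q(1)=-1.
So the global minimum of h is P(0) + Q(1) − 3 = 0 − 1 − 3 = -4, attained at (0, 1).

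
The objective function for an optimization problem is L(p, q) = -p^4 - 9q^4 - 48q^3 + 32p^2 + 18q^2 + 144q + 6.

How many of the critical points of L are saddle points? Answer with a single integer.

L separates as a function of p plus a function of q, so ∇L=0 decouples.
∂L/∂p = -4p(p - 4)(p + 4) = 0 at p ∈ {-4, 0, 4}; ∂L/∂q = -36(q - 1)(q + 1)(q + 4) = 0 at q ∈ {-4, -1, 1}.
The Hessian is diagonal: diag(L_pp, L_qq). Second derivatives: L_pp(-4)=-128, L_pp(0)=64, L_pp(4)=-128; L_qq(-4)=-540, L_qq(-1)=216, L_qq(1)=-360.
Saddle points occur where the two diagonal entries have opposite signs: (-4, -1), (0, -4), (0, 1), (4, -1). Count: 4.

4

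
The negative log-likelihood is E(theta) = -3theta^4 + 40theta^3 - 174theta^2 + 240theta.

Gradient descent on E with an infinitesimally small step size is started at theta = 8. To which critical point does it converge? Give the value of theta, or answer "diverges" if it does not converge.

diverges

E'(theta) = -12(theta - 5)(theta - 4)(theta - 1), so E'(8) = -1008.
Gradient descent moves in the -E' direction, i.e. theta is increasing.
There is no critical point above theta=8, and E' keeps the same sign, so the iterate runs off to +∞.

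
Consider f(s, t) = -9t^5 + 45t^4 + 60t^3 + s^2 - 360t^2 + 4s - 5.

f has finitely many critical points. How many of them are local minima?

2

f separates as a function of s plus a function of t, so ∇f=0 decouples.
∂f/∂s = 2(s + 2) = 0 at s ∈ {-2}; ∂f/∂t = -45t(t - 4)(t - 2)(t + 2) = 0 at t ∈ {-2, 0, 2, 4}.
The Hessian is diagonal: diag(f_ss, f_tt). Second derivatives: f_ss(-2)=2; f_tt(-2)=2160, f_tt(0)=-720, f_tt(2)=720, f_tt(4)=-2160.
Local minima occur where both diagonal entries positive: (-2, -2), (-2, 2). Count: 2.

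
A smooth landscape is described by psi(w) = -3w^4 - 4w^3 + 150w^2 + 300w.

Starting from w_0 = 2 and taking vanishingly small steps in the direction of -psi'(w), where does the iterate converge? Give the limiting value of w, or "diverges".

-1

psi'(w) = -12(w - 5)(w + 1)(w + 5), so psi'(2) = 756.
Gradient descent moves in the -psi' direction, i.e. w is decreasing.
The nearest critical point in that direction is w = -1, where psi'' = 288 > 0 (a local minimum). The iterate converges there.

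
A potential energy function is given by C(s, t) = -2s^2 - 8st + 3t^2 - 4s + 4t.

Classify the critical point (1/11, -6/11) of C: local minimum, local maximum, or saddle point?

saddle point

The Hessian of C is constant: H = [[-4, -8], [-8, 6]].
det(H) = (-4)·6 − (-8)² = -88.
Since det(H) < 0, H is indefinite and the critical point is a saddle point.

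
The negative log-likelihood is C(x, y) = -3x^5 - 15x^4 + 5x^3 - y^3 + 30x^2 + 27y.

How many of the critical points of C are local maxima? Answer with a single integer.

2

C separates as a function of x plus a function of y, so ∇C=0 decouples.
∂C/∂x = -15x(x - 1)(x + 1)(x + 4) = 0 at x ∈ {-4, -1, 0, 1}; ∂C/∂y = -3(y - 3)(y + 3) = 0 at y ∈ {-3, 3}.
The Hessian is diagonal: diag(C_xx, C_yy). Second derivatives: C_xx(-4)=900, C_xx(-1)=-90, C_xx(0)=60, C_xx(1)=-150; C_yy(-3)=18, C_yy(3)=-18.
Local maxima occur where both diagonal entries negative: (-1, 3), (1, 3). Count: 2.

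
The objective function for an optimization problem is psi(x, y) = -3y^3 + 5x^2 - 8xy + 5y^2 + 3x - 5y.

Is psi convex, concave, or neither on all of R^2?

The term -3y^3 is cubic, so the Hessian is not constant.
∂²psi/∂y² = -18y + 10, which takes both signs as y varies (negative for sufficiently large y). A diagonal entry of the Hessian changing sign means the Hessian is neither positive- nor negative-semidefinite on all of R^2.

neither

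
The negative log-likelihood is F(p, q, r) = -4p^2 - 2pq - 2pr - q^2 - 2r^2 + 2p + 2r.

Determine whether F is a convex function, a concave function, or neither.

F is quadratic, so its Hessian is the constant matrix H = [[-8, -2, -2], [-2, -2, 0], [-2, 0, -4]].
Leading principal minors: -8, 12, -40.
Signs alternate −, +, − ⇒ H ≺ 0 ⇒ concave.

concave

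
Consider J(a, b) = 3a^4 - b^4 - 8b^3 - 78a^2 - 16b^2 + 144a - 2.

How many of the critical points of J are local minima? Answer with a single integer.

J separates as a function of a plus a function of b, so ∇J=0 decouples.
∂J/∂a = 12(a - 3)(a - 1)(a + 4) = 0 at a ∈ {-4, 1, 3}; ∂J/∂b = -4b(b + 2)(b + 4) = 0 at b ∈ {-4, -2, 0}.
The Hessian is diagonal: diag(J_aa, J_bb). Second derivatives: J_aa(-4)=420, J_aa(1)=-120, J_aa(3)=168; J_bb(-4)=-32, J_bb(-2)=16, J_bb(0)=-32.
Local minima occur where both diagonal entries positive: (-4, -2), (3, -2). Count: 2.

2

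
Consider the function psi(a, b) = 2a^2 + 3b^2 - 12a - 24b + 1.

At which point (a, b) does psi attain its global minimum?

psi(a,b) separates as P(a) + Q(b) + 1, so its minimum is min P + min Q + 1.
P'(a) = 4a - 12 vanishes at a ∈ {3}; Q'(b) = 6b - 24 vanishes at b ∈ {4}.
Local minima of P (where P''>0): P(3)=-18. Local minima of Q: Q(4)=-48.
So the global minimum of psi is P(3) + Q(4) + 1 = -18 − 48 + 1 = -65, attained at (3, 4).

(3, 4)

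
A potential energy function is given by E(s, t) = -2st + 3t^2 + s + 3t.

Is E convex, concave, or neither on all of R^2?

neither

E is quadratic, so its Hessian is the constant matrix H = [[0, -2], [-2, 6]].
det(H) = -4, tr(H) = 6.
det(H) < 0, so H is indefinite: neither convex nor concave.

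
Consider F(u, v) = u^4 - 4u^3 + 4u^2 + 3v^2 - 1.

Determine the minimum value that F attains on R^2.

F(u,v) separates as P(u) + Q(v) − 1, so its minimum is min P + min Q − 1.
P'(u) = 4u(u - 2)(u - 1) vanishes at u ∈ {0, 1, 2}; Q'(v) = 6v vanishes at v ∈ {0}.
Local minima of P (where P''>0): P(0)=0, P(2)=0. Local minima of Q: Q(0)=0.
So the global minimum of F is P(0) + Q(0) − 1 = 0 + 0 − 1 = -1, attained at (0, 0).

-1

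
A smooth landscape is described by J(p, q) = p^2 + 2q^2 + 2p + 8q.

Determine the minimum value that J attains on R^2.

J(p,q) separates as A(p) + B(q), so its minimum is min A + min B.
A'(p) = 2p + 2 vanishes at p ∈ {-1}; B'(q) = 4q + 8 vanishes at q ∈ {-2}.
Local minima of A (where A''>0): A(-1)=-1. Local minima of B: B(-2)=-8.
So the global minimum of J is A(-1) + B(-2) = -1 − 8 = -9, attained at (-1, -2).

-9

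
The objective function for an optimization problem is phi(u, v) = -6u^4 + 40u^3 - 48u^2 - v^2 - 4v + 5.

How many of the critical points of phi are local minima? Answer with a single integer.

0

phi separates as a function of u plus a function of v, so ∇phi=0 decouples.
∂phi/∂u = -24u(u - 4)(u - 1) = 0 at u ∈ {0, 1, 4}; ∂phi/∂v = -2(v + 2) = 0 at v ∈ {-2}.
The Hessian is diagonal: diag(phi_uu, phi_vv). Second derivatives: phi_uu(0)=-96, phi_uu(1)=72, phi_uu(4)=-288; phi_vv(-2)=-2.
Local minima occur where both diagonal entries positive: none. Count: 0.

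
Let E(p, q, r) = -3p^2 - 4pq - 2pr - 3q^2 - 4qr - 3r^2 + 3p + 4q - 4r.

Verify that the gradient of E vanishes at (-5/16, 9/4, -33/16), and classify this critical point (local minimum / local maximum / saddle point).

local maximum

∇E = (-6p - 4q - 2r + 3, -4p - 6q - 4r + 4, -2p - 4q - 6r - 4); substituting (-5/16, 9/4, -33/16) gives ∇E = (0, 0, 0), so (-5/16, 9/4, -33/16) is indeed a critical point.
The Hessian is constant: H = [[-6, -4, -2], [-4, -6, -4], [-2, -4, -6]].
Leading principal minors: Δ₁ = -6, Δ₂ = 20, Δ₃ = -64.
The minors alternate sign starting negative (−, +, −), so H is negative definite: a local maximum.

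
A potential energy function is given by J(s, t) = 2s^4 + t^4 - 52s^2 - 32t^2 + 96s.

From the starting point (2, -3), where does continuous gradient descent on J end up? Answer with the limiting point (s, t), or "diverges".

J is separable, so gradient descent decouples: s follows -∂J/∂s, t follows -∂J/∂t.
∂J/∂s = 8(s - 3)(s - 1)(s + 4); at s=2 this is -48, so s increases.
∂J/∂t = 4t(t - 4)(t + 4); at t=-3 this is 84, so t decreases.
s converges to its nearest critical value 3 (a local min of the s-part); t converges to -4. The iterate converges to (3, -4).

(3, -4)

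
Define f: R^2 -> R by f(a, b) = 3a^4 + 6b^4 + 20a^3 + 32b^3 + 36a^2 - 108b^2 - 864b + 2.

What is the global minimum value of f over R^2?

f(a,b) separates as P(a) + Q(b) + 2, so its minimum is min P + min Q + 2.
P'(a) = 12a(a + 2)(a + 3) vanishes at a ∈ {-3, -2, 0}; Q'(b) = 24(b - 3)(b + 3)(b + 4) vanishes at b ∈ {-4, -3, 3}.
Local minima of P (where P''>0): P(-3)=27, P(0)=0. Local minima of Q: Q(-4)=1216, Q(3)=-2214.
So the global minimum of f is P(0) + Q(3) + 2 = 0 − 2214 + 2 = -2212, attained at (0, 3).

-2212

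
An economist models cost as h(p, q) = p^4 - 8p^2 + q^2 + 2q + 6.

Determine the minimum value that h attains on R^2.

h(p,q) separates as A(p) + B(q) + 6, so its minimum is min A + min B + 6.
A'(p) = 4p(p - 2)(p + 2) vanishes at p ∈ {-2, 0, 2}; B'(q) = 2q + 2 vanishes at q ∈ {-1}.
Local minima of A (where A''>0): A(-2)=-16, A(2)=-16. Local minima of B: B(-1)=-1.
So the global minimum of h is A(-2) + B(-1) + 6 = -16 − 1 + 6 = -11, attained at (-2, -1).

-11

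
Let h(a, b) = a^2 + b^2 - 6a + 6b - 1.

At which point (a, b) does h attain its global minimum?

h(a,b) separates as P(a) + Q(b) − 1, so its minimum is min P + min Q − 1.
P'(a) = 2a - 6 vanishes at a ∈ {3}; Q'(b) = 2b + 6 vanishes at b ∈ {-3}.
Local minima of P (where P''>0): P(3)=-9. Local minima of Q: Q(-3)=-9.
So the global minimum of h is P(3) + Q(-3) − 1 = -9 − 9 − 1 = -19, attained at (3, -3).

(3, -3)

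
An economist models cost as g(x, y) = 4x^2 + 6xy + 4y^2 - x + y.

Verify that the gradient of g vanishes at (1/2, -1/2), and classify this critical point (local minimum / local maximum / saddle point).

∇g = (8x + 6y - 1, 6x + 8y + 1); substituting (1/2, -1/2) gives ∇g = (0, 0), so (1/2, -1/2) is indeed a critical point.
The Hessian of g is constant: H = [[8, 6], [6, 8]].
det(H) = 8·8 − 6² = 28.
det(H) > 0 and tr(H) = 16 > 0, so H is positive definite and the point is a local minimum.

local minimum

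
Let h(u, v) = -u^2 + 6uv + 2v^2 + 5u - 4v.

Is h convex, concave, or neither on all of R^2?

h is quadratic, so its Hessian is the constant matrix H = [[-2, 6], [6, 4]].
det(H) = -44, tr(H) = 2.
det(H) < 0, so H is indefinite: neither convex nor concave.

neither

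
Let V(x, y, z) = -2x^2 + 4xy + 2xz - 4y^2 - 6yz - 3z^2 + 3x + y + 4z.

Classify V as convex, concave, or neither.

concave

V is quadratic, so its Hessian is the constant matrix H = [[-4, 4, 2], [4, -8, -6], [2, -6, -6]].
Leading principal minors: -4, 16, -16.
Signs alternate −, +, − ⇒ H ≺ 0 ⇒ concave.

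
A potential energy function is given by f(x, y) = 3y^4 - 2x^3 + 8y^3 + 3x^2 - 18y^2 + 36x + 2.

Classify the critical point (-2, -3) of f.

The mixed partial ∂²f/∂x∂y is 0, so the Hessian at any point is diag(f_xx, f_yy) = diag(6(-2x + 1), 12(3y^2 + 4y - 3)).
At (-2, -3): H = diag(30, 144).
Both eigenvalues are positive, so H is positive definite: a local minimum.

local minimum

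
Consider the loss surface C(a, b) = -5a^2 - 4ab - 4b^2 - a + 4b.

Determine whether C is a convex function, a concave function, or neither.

concave

C is quadratic, so its Hessian is the constant matrix H = [[-10, -4], [-4, -8]].
det(H) = 64, tr(H) = -18.
det(H) > 0 and tr(H) < 0, so H is negative definite everywhere: concave.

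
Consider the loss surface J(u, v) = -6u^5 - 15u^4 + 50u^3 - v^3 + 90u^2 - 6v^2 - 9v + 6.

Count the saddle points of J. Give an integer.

4

J separates as a function of u plus a function of v, so ∇J=0 decouples.
∂J/∂u = -30u(u - 2)(u + 1)(u + 3) = 0 at u ∈ {-3, -1, 0, 2}; ∂J/∂v = -3(v + 1)(v + 3) = 0 at v ∈ {-3, -1}.
The Hessian is diagonal: diag(J_uu, J_vv). Second derivatives: J_uu(-3)=900, J_uu(-1)=-180, J_uu(0)=180, J_uu(2)=-900; J_vv(-3)=6, J_vv(-1)=-6.
Saddle points occur where the two diagonal entries have opposite signs: (-3, -1), (-1, -3), (0, -1), (2, -3). Count: 4.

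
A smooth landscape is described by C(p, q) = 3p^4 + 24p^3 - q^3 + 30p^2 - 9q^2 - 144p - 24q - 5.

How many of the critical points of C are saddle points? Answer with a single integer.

3

C separates as a function of p plus a function of q, so ∇C=0 decouples.
∂C/∂p = 12(p - 1)(p + 3)(p + 4) = 0 at p ∈ {-4, -3, 1}; ∂C/∂q = -3(q + 2)(q + 4) = 0 at q ∈ {-4, -2}.
The Hessian is diagonal: diag(C_pp, C_qq). Second derivatives: C_pp(-4)=60, C_pp(-3)=-48, C_pp(1)=240; C_qq(-4)=6, C_qq(-2)=-6.
Saddle points occur where the two diagonal entries have opposite signs: (-4, -2), (-3, -4), (1, -2). Count: 3.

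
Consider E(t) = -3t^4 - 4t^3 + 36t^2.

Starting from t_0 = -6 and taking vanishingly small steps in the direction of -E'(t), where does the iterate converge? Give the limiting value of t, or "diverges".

E'(t) = -12t(t - 2)(t + 3), so E'(-6) = 1728.
Gradient descent moves in the -E' direction, i.e. t is decreasing.
There is no critical point below t=-6, and E' keeps the same sign, so the iterate runs off to −∞.

diverges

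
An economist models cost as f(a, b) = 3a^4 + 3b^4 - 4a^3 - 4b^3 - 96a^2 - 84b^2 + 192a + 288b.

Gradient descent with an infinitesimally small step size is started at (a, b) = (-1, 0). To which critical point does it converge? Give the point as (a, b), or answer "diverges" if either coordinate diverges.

f is separable, so gradient descent decouples: a follows -∂f/∂a, b follows -∂f/∂b.
∂f/∂a = 12(a - 4)(a - 1)(a + 4); at a=-1 this is 360, so a decreases.
∂f/∂b = 12(b - 3)(b - 2)(b + 4); at b=0 this is 288, so b decreases.
a converges to its nearest critical value -4 (a local min of the a-part); b converges to -4. The iterate converges to (-4, -4).

(-4, -4)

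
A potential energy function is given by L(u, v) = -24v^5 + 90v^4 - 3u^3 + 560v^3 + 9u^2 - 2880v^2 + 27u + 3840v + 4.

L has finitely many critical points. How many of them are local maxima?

L separates as a function of u plus a function of v, so ∇L=0 decouples.
∂L/∂u = -9(u - 3)(u + 1) = 0 at u ∈ {-1, 3}; ∂L/∂v = -120(v - 4)(v - 2)(v - 1)(v + 4) = 0 at v ∈ {-4, 1, 2, 4}.
The Hessian is diagonal: diag(L_uu, L_vv). Second derivatives: L_uu(-1)=36, L_uu(3)=-36; L_vv(-4)=28800, L_vv(1)=-1800, L_vv(2)=1440, L_vv(4)=-5760.
Local maxima occur where both diagonal entries negative: (3, 1), (3, 4). Count: 2.

2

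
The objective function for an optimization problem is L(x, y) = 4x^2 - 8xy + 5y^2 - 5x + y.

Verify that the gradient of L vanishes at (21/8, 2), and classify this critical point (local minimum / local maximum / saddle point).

local minimum

∇L = (8x - 8y - 5, -8x + 10y + 1); substituting (21/8, 2) gives ∇L = (0, 0), so (21/8, 2) is indeed a critical point.
The Hessian of L is constant: H = [[8, -8], [-8, 10]].
det(H) = 8·10 − (-8)² = 16.
det(H) > 0 and tr(H) = 18 > 0, so H is positive definite and the point is a local minimum.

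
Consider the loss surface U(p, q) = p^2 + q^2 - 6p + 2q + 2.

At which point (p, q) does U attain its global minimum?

(3, -1)

U(p,q) separates as A(p) + B(q) + 2, so its minimum is min A + min B + 2.
A'(p) = 2p - 6 vanishes at p ∈ {3}; B'(q) = 2q + 2 vanishes at q ∈ {-1}.
Local minima of A (where A''>0): A(3)=-9. Local minima of B: B(-1)=-1.
So the global minimum of U is A(3) + B(-1) + 2 = -9 − 1 + 2 = -8, attained at (3, -1).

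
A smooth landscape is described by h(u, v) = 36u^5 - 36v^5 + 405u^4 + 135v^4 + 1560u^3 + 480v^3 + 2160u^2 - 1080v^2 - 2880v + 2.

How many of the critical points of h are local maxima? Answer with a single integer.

4

h separates as a function of u plus a function of v, so ∇h=0 decouples.
∂h/∂u = 180u(u + 2)(u + 3)(u + 4) = 0 at u ∈ {-4, -3, -2, 0}; ∂h/∂v = -180(v - 4)(v - 2)(v + 1)(v + 2) = 0 at v ∈ {-2, -1, 2, 4}.
The Hessian is diagonal: diag(h_uu, h_vv). Second derivatives: h_uu(-4)=-1440, h_uu(-3)=540, h_uu(-2)=-720, h_uu(0)=4320; h_vv(-2)=4320, h_vv(-1)=-2700, h_vv(2)=4320, h_vv(4)=-10800.
Local maxima occur where both diagonal entries negative: (-4, -1), (-4, 4), (-2, -1), (-2, 4). Count: 4.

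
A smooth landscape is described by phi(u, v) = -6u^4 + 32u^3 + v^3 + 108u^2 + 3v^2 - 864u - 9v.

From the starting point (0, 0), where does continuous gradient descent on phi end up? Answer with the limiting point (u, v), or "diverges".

(3, 1)

phi is separable, so gradient descent decouples: u follows -∂phi/∂u, v follows -∂phi/∂v.
∂phi/∂u = -24(u - 4)(u - 3)(u + 3); at u=0 this is -864, so u increases.
∂phi/∂v = 3(v - 1)(v + 3); at v=0 this is -9, so v increases.
u converges to its nearest critical value 3 (a local min of the u-part); v converges to 1. The iterate converges to (3, 1).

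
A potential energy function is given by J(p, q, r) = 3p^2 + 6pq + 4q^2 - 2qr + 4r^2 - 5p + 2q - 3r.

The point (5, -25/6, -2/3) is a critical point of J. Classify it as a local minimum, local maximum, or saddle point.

The Hessian is constant: H = [[6, 6, 0], [6, 8, -2], [0, -2, 8]].
Leading principal minors: Δ₁ = 6, Δ₂ = 12, Δ₃ = 72.
All leading minors are positive, so H is positive definite: a local minimum.

local minimum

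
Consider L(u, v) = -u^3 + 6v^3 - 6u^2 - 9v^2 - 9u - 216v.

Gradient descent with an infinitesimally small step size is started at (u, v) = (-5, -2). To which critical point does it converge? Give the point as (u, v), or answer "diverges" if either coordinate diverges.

(-3, 4)

L is separable, so gradient descent decouples: u follows -∂L/∂u, v follows -∂L/∂v.
∂L/∂u = -3(u + 1)(u + 3); at u=-5 this is -24, so u increases.
∂L/∂v = 18(v - 4)(v + 3); at v=-2 this is -108, so v increases.
u converges to its nearest critical value -3 (a local min of the u-part); v converges to 4. The iterate converges to (-3, 4).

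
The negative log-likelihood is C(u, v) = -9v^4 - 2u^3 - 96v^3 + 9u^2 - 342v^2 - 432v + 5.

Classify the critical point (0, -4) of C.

The mixed partial ∂²C/∂u∂v is 0, so the Hessian at any point is diag(C_uu, C_vv) = diag(6(-2u + 3), -36(3v^2 + 16v + 19)).
At (0, -4): H = diag(18, -108).
The eigenvalues have opposite signs, so H is indefinite: a saddle point.

saddle point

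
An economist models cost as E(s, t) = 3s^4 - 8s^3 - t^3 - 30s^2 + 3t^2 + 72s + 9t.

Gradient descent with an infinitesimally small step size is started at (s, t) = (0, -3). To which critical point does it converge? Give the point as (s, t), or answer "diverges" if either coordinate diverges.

(-2, -1)

E is separable, so gradient descent decouples: s follows -∂E/∂s, t follows -∂E/∂t.
∂E/∂s = 12(s - 3)(s - 1)(s + 2); at s=0 this is 72, so s decreases.
∂E/∂t = -3(t - 3)(t + 1); at t=-3 this is -36, so t increases.
s converges to its nearest critical value -2 (a local min of the s-part); t converges to -1. The iterate converges to (-2, -1).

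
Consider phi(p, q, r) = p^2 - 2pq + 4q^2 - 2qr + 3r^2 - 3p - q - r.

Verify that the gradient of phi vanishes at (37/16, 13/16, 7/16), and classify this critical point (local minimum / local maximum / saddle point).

∇phi = (2p - 2q - 3, -2p + 8q - 2r - 1, -2q + 6r - 1); substituting (37/16, 13/16, 7/16) gives ∇phi = (0, 0, 0), so (37/16, 13/16, 7/16) is indeed a critical point.
The Hessian is constant: H = [[2, -2, 0], [-2, 8, -2], [0, -2, 6]].
Leading principal minors: Δ₁ = 2, Δ₂ = 12, Δ₃ = 64.
All leading minors are positive, so H is positive definite: a local minimum.

local minimum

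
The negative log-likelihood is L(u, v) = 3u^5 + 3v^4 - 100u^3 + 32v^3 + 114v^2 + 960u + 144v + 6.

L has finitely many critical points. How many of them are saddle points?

L separates as a function of u plus a function of v, so ∇L=0 decouples.
∂L/∂u = 15(u - 4)(u - 2)(u + 2)(u + 4) = 0 at u ∈ {-4, -2, 2, 4}; ∂L/∂v = 12(v + 1)(v + 3)(v + 4) = 0 at v ∈ {-4, -3, -1}.
The Hessian is diagonal: diag(L_uu, L_vv). Second derivatives: L_uu(-4)=-1440, L_uu(-2)=720, L_uu(2)=-720, L_uu(4)=1440; L_vv(-4)=36, L_vv(-3)=-24, L_vv(-1)=72.
Saddle points occur where the two diagonal entries have opposite signs: (-4, -4), (-4, -1), (-2, -3), (2, -4), (2, -1), (4, -3). Count: 6.

6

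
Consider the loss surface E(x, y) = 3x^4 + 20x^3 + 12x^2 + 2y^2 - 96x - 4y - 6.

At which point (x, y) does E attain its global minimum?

E(x,y) separates as P(x) + Q(y) − 6, so its minimum is min P + min Q − 6.
P'(x) = 12(x - 1)(x + 2)(x + 4) vanishes at x ∈ {-4, -2, 1}; Q'(y) = 4y - 4 vanishes at y ∈ {1}.
Local minima of P (where P''>0): P(-4)=64, P(1)=-61. Local minima of Q: Q(1)=-2.
So the global minimum of E is P(1) + Q(1) − 6 = -61 − 2 − 6 = -69, attained at (1, 1).

(1, 1)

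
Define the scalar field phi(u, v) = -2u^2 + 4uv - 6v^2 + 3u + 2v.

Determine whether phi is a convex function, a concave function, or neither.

concave

phi is quadratic, so its Hessian is the constant matrix H = [[-4, 4], [4, -12]].
det(H) = 32, tr(H) = -16.
det(H) > 0 and tr(H) < 0, so H is negative definite everywhere: concave.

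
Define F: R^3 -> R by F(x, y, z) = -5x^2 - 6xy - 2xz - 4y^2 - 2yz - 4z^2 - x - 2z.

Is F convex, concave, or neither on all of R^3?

F is quadratic, so its Hessian is the constant matrix H = [[-10, -6, -2], [-6, -8, -2], [-2, -2, -8]].
Leading principal minors: -10, 44, -328.
Signs alternate −, +, − ⇒ H ≺ 0 ⇒ concave.

concave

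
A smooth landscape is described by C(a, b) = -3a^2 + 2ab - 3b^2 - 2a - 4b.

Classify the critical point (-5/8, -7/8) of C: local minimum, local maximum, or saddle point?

local maximum

The Hessian of C is constant: H = [[-6, 2], [2, -6]].
det(H) = (-6)·(-6) − 2² = 32.
det(H) > 0 and tr(H) = -12 < 0, so H is negative definite and the point is a local maximum.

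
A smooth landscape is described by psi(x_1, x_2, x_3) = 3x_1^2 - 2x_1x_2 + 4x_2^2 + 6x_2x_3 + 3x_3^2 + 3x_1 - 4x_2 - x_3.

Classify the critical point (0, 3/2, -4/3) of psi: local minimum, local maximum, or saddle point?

The Hessian is constant: H = [[6, -2, 0], [-2, 8, 6], [0, 6, 6]].
Leading principal minors: Δ₁ = 6, Δ₂ = 44, Δ₃ = 48.
All leading minors are positive, so H is positive definite: a local minimum.

local minimum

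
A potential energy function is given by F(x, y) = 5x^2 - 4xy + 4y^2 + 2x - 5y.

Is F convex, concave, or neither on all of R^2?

convex

F is quadratic, so its Hessian is the constant matrix H = [[10, -4], [-4, 8]].
det(H) = 64, tr(H) = 18.
det(H) > 0 and tr(H) > 0, so H is positive definite everywhere: convex.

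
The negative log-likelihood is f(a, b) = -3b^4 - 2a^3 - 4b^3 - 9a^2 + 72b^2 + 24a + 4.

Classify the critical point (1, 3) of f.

local maximum

The mixed partial ∂²f/∂a∂b is 0, so the Hessian at any point is diag(f_aa, f_bb) = diag(-6(2a + 3), 12(-3b^2 - 2b + 12)).
At (1, 3): H = diag(-30, -252).
Both eigenvalues are negative, so H is negative definite: a local maximum.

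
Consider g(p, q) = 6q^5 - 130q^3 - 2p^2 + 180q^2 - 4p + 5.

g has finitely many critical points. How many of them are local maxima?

2

g separates as a function of p plus a function of q, so ∇g=0 decouples.
∂g/∂p = -4(p + 1) = 0 at p ∈ {-1}; ∂g/∂q = 30q(q - 3)(q - 1)(q + 4) = 0 at q ∈ {-4, 0, 1, 3}.
The Hessian is diagonal: diag(g_pp, g_qq). Second derivatives: g_pp(-1)=-4; g_qq(-4)=-4200, g_qq(0)=360, g_qq(1)=-300, g_qq(3)=1260.
Local maxima occur where both diagonal entries negative: (-1, -4), (-1, 1). Count: 2.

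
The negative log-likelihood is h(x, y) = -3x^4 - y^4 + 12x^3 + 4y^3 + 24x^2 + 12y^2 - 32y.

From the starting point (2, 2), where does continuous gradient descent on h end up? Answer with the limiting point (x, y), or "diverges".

(0, 1)

h is separable, so gradient descent decouples: x follows -∂h/∂x, y follows -∂h/∂y.
∂h/∂x = -12x(x - 4)(x + 1); at x=2 this is 144, so x decreases.
∂h/∂y = -4(y - 4)(y - 1)(y + 2); at y=2 this is 32, so y decreases.
x converges to its nearest critical value 0 (a local min of the x-part); y converges to 1. The iterate converges to (0, 1).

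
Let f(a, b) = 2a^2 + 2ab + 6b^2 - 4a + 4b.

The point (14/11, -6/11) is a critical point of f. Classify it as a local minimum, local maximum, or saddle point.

local minimum

The Hessian of f is constant: H = [[4, 2], [2, 12]].
det(H) = 4·12 − 2² = 44.
det(H) > 0 and tr(H) = 16 > 0, so H is positive definite and the point is a local minimum.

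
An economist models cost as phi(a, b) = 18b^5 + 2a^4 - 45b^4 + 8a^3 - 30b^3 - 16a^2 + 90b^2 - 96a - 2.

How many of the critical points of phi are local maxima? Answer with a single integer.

2

phi separates as a function of a plus a function of b, so ∇phi=0 decouples.
∂phi/∂a = 8(a - 2)(a + 2)(a + 3) = 0 at a ∈ {-3, -2, 2}; ∂phi/∂b = 90b(b - 2)(b - 1)(b + 1) = 0 at b ∈ {-1, 0, 1, 2}.
The Hessian is diagonal: diag(phi_aa, phi_bb). Second derivatives: phi_aa(-3)=40, phi_aa(-2)=-32, phi_aa(2)=160; phi_bb(-1)=-540, phi_bb(0)=180, phi_bb(1)=-180, phi_bb(2)=540.
Local maxima occur where both diagonal entries negative: (-2, -1), (-2, 1). Count: 2.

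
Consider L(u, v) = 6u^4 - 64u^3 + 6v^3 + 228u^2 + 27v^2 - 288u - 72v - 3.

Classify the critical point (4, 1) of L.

local minimum

The mixed partial ∂²L/∂u∂v is 0, so the Hessian at any point is diag(L_uu, L_vv) = diag(24(3u^2 - 16u + 19), 18(2v + 3)).
At (4, 1): H = diag(72, 90).
Both eigenvalues are positive, so H is positive definite: a local minimum.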